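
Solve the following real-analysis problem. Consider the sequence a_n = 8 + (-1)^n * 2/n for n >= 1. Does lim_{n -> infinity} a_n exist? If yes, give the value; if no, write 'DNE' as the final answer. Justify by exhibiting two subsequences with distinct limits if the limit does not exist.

Examine the behaviour of a_n along subsequences.
Even-n subsequence a_{2k} = 8 + 2/(2k) -> 8. Odd-n subsequence a_{2k+1} = 8 - 2/(2k+1) -> 8. Both tend to 8, which suggests the limit is 8; verify directly.
|a_n - 8| = |(-1)^n * 2/n| = 2/n for every n >= 1.
Given epsilon > 0, choose a positive integer N > 2/epsilon. Then for all n >= N, |a_n - 8| = 2/n <= 2/N < epsilon.
So by the definition of the limit, lim a_n exists and equals 8.

8


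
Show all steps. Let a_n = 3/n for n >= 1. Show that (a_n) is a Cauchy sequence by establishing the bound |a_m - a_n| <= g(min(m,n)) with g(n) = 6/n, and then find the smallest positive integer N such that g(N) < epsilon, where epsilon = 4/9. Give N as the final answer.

For any m, n >= 1, by the triangle inequality:
|a_m - a_n| = |3/m - 3/n| <= 3*1/m + 3*1/n <= 6/min(m,n).
So g(n) = 6/n bounds the Cauchy difference. Since g(n) -> 0, (a_n) is Cauchy.
Now solve g(N) < 4/9: 6/N < 4/9 <=> N > 6 / (4/9) = 27/2.
The smallest integer strictly greater than 27/2 is N = 14.
Check: g(14) = 6/14 = 3/7 < 4/9; g(13) = 6/13 >= 4/9. So N = 14.

14


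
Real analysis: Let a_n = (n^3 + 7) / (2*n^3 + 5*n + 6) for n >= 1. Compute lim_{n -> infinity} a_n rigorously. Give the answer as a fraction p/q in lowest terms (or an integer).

Divide numerator and denominator by n^3, the highest power:
numerator / n^3 = 1 + 7/n^3
denominator / n^3 = 2 + 5/n^2 + 6/n^3
As n -> infinity, all terms of the form c/n^k (k >= 1) tend to 0.
So numerator / n^3 -> 1 and denominator / n^3 -> 2.
Therefore lim a_n = 1/2.

1/2


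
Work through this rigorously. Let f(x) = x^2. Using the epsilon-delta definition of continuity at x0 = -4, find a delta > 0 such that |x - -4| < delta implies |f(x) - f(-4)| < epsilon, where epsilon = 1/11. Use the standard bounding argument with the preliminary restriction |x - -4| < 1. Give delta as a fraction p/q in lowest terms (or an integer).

Factor: |x^2 - (-4)^2| = |x - -4| * |x + -4|.
Impose |x - -4| < 1 first. Then |x + -4| = |(x - -4) + 2*(-4)| <= |x - -4| + 2*|-4| < 1 + 8 = 9.
So |x^2 - (-4)^2| < delta * 9.
We need delta * 9 <= 1/11, i.e. delta <= 1/11/9 = 1/99.
Since 1/99 < 1, this is tighter than 1; take delta = 1/99.
So delta = 1/99 works.

1/99


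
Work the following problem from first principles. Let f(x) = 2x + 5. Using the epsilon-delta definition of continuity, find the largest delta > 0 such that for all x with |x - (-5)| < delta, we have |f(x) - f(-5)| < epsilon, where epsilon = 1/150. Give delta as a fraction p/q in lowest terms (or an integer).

We compute f(-5) = 2*(-5) + 5 = -5.
|f(x) - f(-5)| = |2x + 5 - (-5)| = |2(x - (-5))| = 2|x - (-5)|.
We need 2|x - (-5)| < 1/150, i.e. |x - (-5)| < 1/150 / 2 = 1/300.
So any delta <= 1/300 works. Conversely, if delta > 1/300, then x = -5 + 1/300 satisfies |x - (-5)| = 1/300 < delta but |f(x) - f(-5)| = 2 * 1/300 = 1/150, which is not < 1/150; so no larger delta works.
Hence the largest such delta is 1/300.

1/300


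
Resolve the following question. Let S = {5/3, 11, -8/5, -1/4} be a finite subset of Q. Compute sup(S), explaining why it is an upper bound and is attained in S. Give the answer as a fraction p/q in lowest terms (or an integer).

S is finite, so sup(S) = max(S).
Sorted decreasing:
11, 5/3, -1/4, -8/5
The extremum is 11.
For every x in S, x <= 11. And 11 is in S, so it is attained.
Therefore sup(S) = 11.

11


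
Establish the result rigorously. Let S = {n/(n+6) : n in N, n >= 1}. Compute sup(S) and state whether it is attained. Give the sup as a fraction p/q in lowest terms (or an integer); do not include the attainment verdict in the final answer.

Analysis:
- Values: 1/7, 1/4, 1/3, 2/5, ... strictly increasing.
- Minimum is 1/7 (n=1); inf = 1/7 (attained).
- n/(n+6) = 1 - 6/(n+6) -> 1 from below as n -> infinity, and never equals 1.
- So sup = 1 (not attained).
Conclusion: sup(S) = 1, not attained in S.

1


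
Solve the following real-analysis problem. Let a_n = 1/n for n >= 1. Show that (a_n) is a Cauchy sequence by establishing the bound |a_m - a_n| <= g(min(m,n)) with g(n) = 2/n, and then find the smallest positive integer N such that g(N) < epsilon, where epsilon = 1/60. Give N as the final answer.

For any m, n >= 1, by the triangle inequality:
|a_m - a_n| = |1/m - 1/n| <= 1/m + 1/n <= 2/min(m,n).
So g(n) = 2/n bounds the Cauchy difference. Since g(n) -> 0, (a_n) is Cauchy.
Now solve g(N) < 1/60: 2/N < 1/60 <=> N > 2 / (1/60) = 120.
The smallest integer strictly greater than 120 is N = 121.
Check: g(121) = 2/121 = 2/121 < 1/60; g(120) = 1/60 >= 1/60. So N = 121.

121


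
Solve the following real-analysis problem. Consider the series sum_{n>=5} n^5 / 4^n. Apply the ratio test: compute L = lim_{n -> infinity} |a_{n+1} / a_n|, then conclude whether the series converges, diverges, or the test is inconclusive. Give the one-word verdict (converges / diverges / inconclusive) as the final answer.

Let a_n denote the general term. Form the ratio a_{n+1}/a_n and simplify:
a_{n+1}/a_n = (n + 1)^5/(4*n^5)
Take the limit as n -> infinity: L = 1/4.
Since L = 1/4 < 1, the ratio test implies the series converges.

converges


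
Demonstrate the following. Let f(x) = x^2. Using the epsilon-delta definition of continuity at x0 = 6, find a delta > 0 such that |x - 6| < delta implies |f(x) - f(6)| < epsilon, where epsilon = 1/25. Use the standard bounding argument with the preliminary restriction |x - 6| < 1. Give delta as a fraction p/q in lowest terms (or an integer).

Factor: |x^2 - (6)^2| = |x - 6| * |x + 6|.
Impose |x - 6| < 1 first. Then |x + 6| = |(x - 6) + 2*(6)| <= |x - 6| + 2*|6| < 1 + 12 = 13.
So |x^2 - (6)^2| < delta * 13.
We need delta * 13 <= 1/25, i.e. delta <= 1/25/13 = 1/325.
Since 1/325 < 1, this is tighter than 1; take delta = 1/325.
So delta = 1/325 works.

1/325


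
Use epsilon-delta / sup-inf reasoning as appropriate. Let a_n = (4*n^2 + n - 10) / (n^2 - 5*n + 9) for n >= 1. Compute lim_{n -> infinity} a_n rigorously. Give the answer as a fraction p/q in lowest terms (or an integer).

Divide numerator and denominator by n^2, the highest power:
numerator / n^2 = 4 + 1/n - 10/n^2
denominator / n^2 = 1 - 5/n + 9/n^2
As n -> infinity, all terms of the form c/n^k (k >= 1) tend to 0.
So numerator / n^2 -> 4 and denominator / n^2 -> 1.
Therefore lim a_n = 4.

4


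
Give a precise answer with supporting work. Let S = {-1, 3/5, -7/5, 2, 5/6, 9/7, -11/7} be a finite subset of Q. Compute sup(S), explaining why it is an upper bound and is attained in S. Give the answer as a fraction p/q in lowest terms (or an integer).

S is finite, so sup(S) = max(S).
Sorted decreasing:
2, 9/7, 5/6, 3/5, -1, -7/5, -11/7
The extremum is 2.
For every x in S, x <= 2. And 2 is in S, so it is attained.
Therefore sup(S) = 2.

2


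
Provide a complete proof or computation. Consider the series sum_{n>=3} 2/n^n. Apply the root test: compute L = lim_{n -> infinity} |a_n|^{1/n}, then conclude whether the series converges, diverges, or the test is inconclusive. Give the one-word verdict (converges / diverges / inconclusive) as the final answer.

Let a_n denote the general term. Form |a_n|^(1/n) and simplify:
|a_n|^(1/n) = 2^(1/n)/n
Take the limit as n -> infinity: L = 0.
Since L = 0 < 1, the root test implies convergence.

converges


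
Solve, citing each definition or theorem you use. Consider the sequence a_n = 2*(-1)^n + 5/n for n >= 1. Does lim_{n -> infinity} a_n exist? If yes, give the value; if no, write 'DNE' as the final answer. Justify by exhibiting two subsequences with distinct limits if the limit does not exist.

Examine the behaviour of a_n along subsequences.
a_{2k} = 2 + 5/(2k) -> 2. a_{2k+1} = -2 + 5/(2k+1) -> -2.
Since these two subsequential limits are 2 and -2, distinct, the full sequence cannot converge (a convergent sequence has all subsequences tending to the same limit). So lim a_n does not exist.

DNE


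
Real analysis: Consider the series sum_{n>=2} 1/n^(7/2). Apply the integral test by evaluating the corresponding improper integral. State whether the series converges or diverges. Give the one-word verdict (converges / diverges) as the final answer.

Let f(x) = x^(-7/2). Then f is positive, continuous, and decreasing on [2, infinity), so the integral test applies.
Compute the improper integral int_{2}^infinity f(x) dx:
  antiderivative F(x) = -2/(5*x^(5/2)).
  As x -> infinity, F(x) -> 0 (since p = 7/2 > 1).
  So int = F(infinity) - F(2) = 0 - (-sqrt(2)/20) = sqrt(2)/20.
  Finite, so by the integral test, the series converges.

converges


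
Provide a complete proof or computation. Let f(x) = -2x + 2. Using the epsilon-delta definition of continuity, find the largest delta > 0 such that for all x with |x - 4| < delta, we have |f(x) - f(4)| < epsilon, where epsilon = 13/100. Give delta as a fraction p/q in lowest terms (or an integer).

We compute f(4) = -2*(4) + 2 = -6.
|f(x) - f(4)| = |-2x + 2 - (-6)| = |-2(x - 4)| = 2|x - 4|.
We need 2|x - 4| < 13/100, i.e. |x - 4| < 13/100 / 2 = 13/200.
So any delta <= 13/200 works. Conversely, if delta > 13/200, then x = 4 + 13/200 satisfies |x - 4| = 13/200 < delta but |f(x) - f(4)| = 2 * 13/200 = 13/100, which is not < 13/100; so no larger delta works.
Hence the largest such delta is 13/200.

13/200


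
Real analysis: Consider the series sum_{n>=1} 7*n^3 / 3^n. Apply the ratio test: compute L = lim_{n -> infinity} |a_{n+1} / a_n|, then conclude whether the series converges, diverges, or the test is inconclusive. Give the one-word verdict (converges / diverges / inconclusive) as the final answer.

Let a_n denote the general term. Form the ratio a_{n+1}/a_n and simplify:
a_{n+1}/a_n = (n + 1)^3/(3*n^3)
Take the limit as n -> infinity: L = 1/3.
Since L = 1/3 < 1, the ratio test implies the series converges.

converges


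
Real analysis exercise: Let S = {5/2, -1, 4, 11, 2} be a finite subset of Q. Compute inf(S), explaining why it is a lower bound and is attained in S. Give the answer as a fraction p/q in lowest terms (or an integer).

S is finite, so inf(S) = min(S).
Sorted increasing:
-1, 2, 5/2, 4, 11
The extremum is -1.
For every x in S, x >= -1. And -1 is in S, so it is attained.
Therefore inf(S) = -1.

-1


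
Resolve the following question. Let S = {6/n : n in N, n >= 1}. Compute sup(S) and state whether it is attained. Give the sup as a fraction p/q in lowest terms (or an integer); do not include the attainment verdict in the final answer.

Analysis:
- Values: 6, 3, 2, 3/2, ... strictly decreasing.
- The maximum is 6 (n=1); sup = 6 (attained).
- The set is bounded below by 0; 6/n -> 0 so 0 is the greatest lower bound.
- 0 is not in the set, so inf = 0 is not attained.
Conclusion: sup(S) = 6, attained in S.

6


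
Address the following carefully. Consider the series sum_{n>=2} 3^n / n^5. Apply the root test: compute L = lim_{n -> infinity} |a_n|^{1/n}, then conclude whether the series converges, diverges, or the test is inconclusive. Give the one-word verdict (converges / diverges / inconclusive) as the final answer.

Let a_n denote the general term. Form |a_n|^(1/n) and simplify:
|a_n|^(1/n) = 3/n^(5/n)
Take the limit as n -> infinity: L = 3.
Since L = 3 > 1, the root test implies divergence.

diverges


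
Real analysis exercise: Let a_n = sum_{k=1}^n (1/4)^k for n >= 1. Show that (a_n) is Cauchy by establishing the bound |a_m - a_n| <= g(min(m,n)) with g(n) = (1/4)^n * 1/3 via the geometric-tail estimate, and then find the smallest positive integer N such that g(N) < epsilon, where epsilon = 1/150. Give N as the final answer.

For m > n >= 1: |a_m - a_n| = sum_{k=n+1}^m (1/4)^k < sum_{k=n+1}^infinity (1/4)^k = (1/4)^(n+1) / (1 - 1/4) = (1/4)^n * (1/4) * (4/3) = (1/4)^n * 1/3.
So g(n) = (1/4)^n / 3. Since g(n) -> 0, (a_n) is Cauchy.
Now solve g(N) < 1/150: (1/4)^N / 3 < 1/150 <=> 4^N > 1 / (3 * 1/150) = 50.
Check powers of 4: 4^2 = 16 <= 50, 4^3 = 64 > 50.
So the smallest such N is 3. Check: g(3) = 1/(3 * 64) = 1/192 < 1/150.

3


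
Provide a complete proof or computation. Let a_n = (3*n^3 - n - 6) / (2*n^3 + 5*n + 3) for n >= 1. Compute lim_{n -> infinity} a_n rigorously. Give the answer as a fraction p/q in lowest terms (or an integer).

Divide numerator and denominator by n^3, the highest power:
numerator / n^3 = 3 - 1/n^2 - 6/n^3
denominator / n^3 = 2 + 5/n^2 + 3/n^3
As n -> infinity, all terms of the form c/n^k (k >= 1) tend to 0.
So numerator / n^3 -> 3 and denominator / n^3 -> 2.
Therefore lim a_n = 3/2.

3/2


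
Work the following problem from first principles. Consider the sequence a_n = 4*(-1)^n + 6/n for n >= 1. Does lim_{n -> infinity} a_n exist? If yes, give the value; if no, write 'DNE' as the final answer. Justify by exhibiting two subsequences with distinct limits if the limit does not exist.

Examine the behaviour of a_n along subsequences.
a_{2k} = 4 + 6/(2k) -> 4. a_{2k+1} = -4 + 6/(2k+1) -> -4.
Since these two subsequential limits are 4 and -4, distinct, the full sequence cannot converge (a convergent sequence has all subsequences tending to the same limit). So lim a_n does not exist.

DNE


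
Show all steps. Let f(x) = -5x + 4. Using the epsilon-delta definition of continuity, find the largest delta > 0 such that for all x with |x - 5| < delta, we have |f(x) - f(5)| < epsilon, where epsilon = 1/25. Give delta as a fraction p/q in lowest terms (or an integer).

We compute f(5) = -5*(5) + 4 = -21.
|f(x) - f(5)| = |-5x + 4 - (-21)| = |-5(x - 5)| = 5|x - 5|.
We need 5|x - 5| < 1/25, i.e. |x - 5| < 1/25 / 5 = 1/125.
So any delta <= 1/125 works. Conversely, if delta > 1/125, then x = 5 + 1/125 satisfies |x - 5| = 1/125 < delta but |f(x) - f(5)| = 5 * 1/125 = 1/25, which is not < 1/25; so no larger delta works.
Hence the largest such delta is 1/125.

1/125


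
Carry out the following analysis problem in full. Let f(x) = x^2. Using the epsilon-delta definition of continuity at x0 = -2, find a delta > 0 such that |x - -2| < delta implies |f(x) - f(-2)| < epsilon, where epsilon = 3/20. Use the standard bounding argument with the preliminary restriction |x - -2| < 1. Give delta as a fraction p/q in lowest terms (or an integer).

Factor: |x^2 - (-2)^2| = |x - -2| * |x + -2|.
Impose |x - -2| < 1 first. Then |x + -2| = |(x - -2) + 2*(-2)| <= |x - -2| + 2*|-2| < 1 + 4 = 5.
So |x^2 - (-2)^2| < delta * 5.
We need delta * 5 <= 3/20, i.e. delta <= 3/20/5 = 3/100.
Since 3/100 < 1, this is tighter than 1; take delta = 3/100.
So delta = 3/100 works.

3/100


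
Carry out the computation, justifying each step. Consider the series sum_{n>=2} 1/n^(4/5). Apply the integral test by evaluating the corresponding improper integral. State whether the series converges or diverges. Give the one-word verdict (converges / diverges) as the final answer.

Let f(x) = x^(-4/5). Then f is positive, continuous, and decreasing on [2, infinity), so the integral test applies.
Compute the improper integral int_{2}^infinity f(x) dx:
  antiderivative F(x) = 5*x^(1/5).
  As x -> infinity, F(x) -> infinity (since p = 4/5 < 1).
  So the integral diverges. By the integral test, the series diverges.

diverges


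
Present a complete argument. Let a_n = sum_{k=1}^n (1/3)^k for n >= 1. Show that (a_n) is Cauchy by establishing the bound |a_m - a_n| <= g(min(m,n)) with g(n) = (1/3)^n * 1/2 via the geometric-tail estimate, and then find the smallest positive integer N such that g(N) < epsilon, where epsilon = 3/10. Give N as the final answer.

For m > n >= 1: |a_m - a_n| = sum_{k=n+1}^m (1/3)^k < sum_{k=n+1}^infinity (1/3)^k = (1/3)^(n+1) / (1 - 1/3) = (1/3)^n * (1/3) * (3/2) = (1/3)^n * 1/2.
So g(n) = (1/3)^n / 2. Since g(n) -> 0, (a_n) is Cauchy.
Now solve g(N) < 3/10: (1/3)^N / 2 < 3/10 <=> 3^N > 1 / (2 * 3/10) = 5/3.
Check powers of 3: 3^0 = 1 <= 5/3, 3^1 = 3 > 5/3.
So the smallest such N is 1. Check: g(1) = 1/(2 * 3) = 1/6 < 3/10.

1


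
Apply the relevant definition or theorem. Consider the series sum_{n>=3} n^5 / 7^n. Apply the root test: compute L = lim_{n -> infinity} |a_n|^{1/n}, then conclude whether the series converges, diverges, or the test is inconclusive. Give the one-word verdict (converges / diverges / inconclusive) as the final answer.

Let a_n denote the general term. Form |a_n|^(1/n) and simplify:
|a_n|^(1/n) = n^(5/n)/7
Take the limit as n -> infinity: L = 1/7.
Since L = 1/7 < 1, the root test implies convergence.

converges


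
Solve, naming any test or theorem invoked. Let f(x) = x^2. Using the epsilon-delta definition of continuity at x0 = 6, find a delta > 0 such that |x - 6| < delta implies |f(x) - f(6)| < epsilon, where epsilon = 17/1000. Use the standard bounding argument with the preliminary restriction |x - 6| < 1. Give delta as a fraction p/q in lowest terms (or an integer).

Factor: |x^2 - (6)^2| = |x - 6| * |x + 6|.
Impose |x - 6| < 1 first. Then |x + 6| = |(x - 6) + 2*(6)| <= |x - 6| + 2*|6| < 1 + 12 = 13.
So |x^2 - (6)^2| < delta * 13.
We need delta * 13 <= 17/1000, i.e. delta <= 17/1000/13 = 17/13000.
Since 17/13000 < 1, this is tighter than 1; take delta = 17/13000.
So delta = 17/13000 works.

17/13000


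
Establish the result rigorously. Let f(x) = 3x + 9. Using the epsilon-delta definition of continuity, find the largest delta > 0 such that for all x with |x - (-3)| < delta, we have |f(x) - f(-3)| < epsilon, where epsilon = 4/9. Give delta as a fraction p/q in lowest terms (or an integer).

We compute f(-3) = 3*(-3) + 9 = 0.
|f(x) - f(-3)| = |3x + 9 - (0)| = |3(x - (-3))| = 3|x - (-3)|.
We need 3|x - (-3)| < 4/9, i.e. |x - (-3)| < 4/9 / 3 = 4/27.
So any delta <= 4/27 works. Conversely, if delta > 4/27, then x = -3 + 4/27 satisfies |x - (-3)| = 4/27 < delta but |f(x) - f(-3)| = 3 * 4/27 = 4/9, which is not < 4/9; so no larger delta works.
Hence the largest such delta is 4/27.

4/27


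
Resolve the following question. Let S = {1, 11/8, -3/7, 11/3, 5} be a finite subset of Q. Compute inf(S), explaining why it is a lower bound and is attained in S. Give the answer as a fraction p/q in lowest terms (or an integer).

S is finite, so inf(S) = min(S).
Sorted increasing:
-3/7, 1, 11/8, 11/3, 5
The extremum is -3/7.
For every x in S, x >= -3/7. And -3/7 is in S, so it is attained.
Therefore inf(S) = -3/7.

-3/7


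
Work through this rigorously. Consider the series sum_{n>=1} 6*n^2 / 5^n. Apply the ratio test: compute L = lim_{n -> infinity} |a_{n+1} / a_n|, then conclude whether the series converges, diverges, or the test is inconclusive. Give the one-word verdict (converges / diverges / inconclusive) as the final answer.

Let a_n denote the general term. Form the ratio a_{n+1}/a_n and simplify:
a_{n+1}/a_n = (n + 1)^2/(5*n^2)
Take the limit as n -> infinity: L = 1/5.
Since L = 1/5 < 1, the ratio test implies the series converges.

converges


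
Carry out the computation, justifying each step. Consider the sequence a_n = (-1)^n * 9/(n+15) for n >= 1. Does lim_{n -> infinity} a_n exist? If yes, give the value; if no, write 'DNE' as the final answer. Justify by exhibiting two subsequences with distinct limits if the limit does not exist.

Examine the behaviour of a_n along subsequences.
Even-n subsequence a_{2k} = 9/(2k+15) -> 0. Odd-n subsequence a_{2k+1} = -9/(2k+16) -> 0. Both tend to 0, which suggests the limit is 0; verify directly.
|a_n - 0| = 9/(n+15) < 9/n for every n >= 1.
Given epsilon > 0, choose a positive integer N > 9/epsilon. Then for all n >= N, |a_n| < 9/n <= 9/N < epsilon.
So by the definition of the limit, lim a_n exists and equals 0.

0


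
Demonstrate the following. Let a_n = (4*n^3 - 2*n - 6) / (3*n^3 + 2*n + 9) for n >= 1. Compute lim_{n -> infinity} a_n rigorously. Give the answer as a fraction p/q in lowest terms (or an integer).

Divide numerator and denominator by n^3, the highest power:
numerator / n^3 = 4 - 2/n^2 - 6/n^3
denominator / n^3 = 3 + 2/n^2 + 9/n^3
As n -> infinity, all terms of the form c/n^k (k >= 1) tend to 0.
So numerator / n^3 -> 4 and denominator / n^3 -> 3.
Therefore lim a_n = 4/3.

4/3


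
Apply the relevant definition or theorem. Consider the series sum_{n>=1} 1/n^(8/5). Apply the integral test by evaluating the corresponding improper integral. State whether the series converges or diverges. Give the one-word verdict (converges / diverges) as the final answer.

Let f(x) = x^(-8/5). Then f is positive, continuous, and decreasing on [1, infinity), so the integral test applies.
Compute the improper integral int_{1}^infinity f(x) dx:
  antiderivative F(x) = -5/(3*x^(3/5)).
  As x -> infinity, F(x) -> 0 (since p = 8/5 > 1).
  So int = F(infinity) - F(1) = 0 - (-5/3) = 5/3.
  Finite, so by the integral test, the series converges.

converges


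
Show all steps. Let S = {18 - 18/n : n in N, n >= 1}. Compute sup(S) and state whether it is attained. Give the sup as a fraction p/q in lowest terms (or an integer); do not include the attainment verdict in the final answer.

Analysis:
- Values: 0, 9, 12, 27/2, ... strictly increasing.
- Minimum is 0 (n=1); inf = 0 (attained).
- 18 - 18/n -> 18 from below; sup = 18, not attained.
Conclusion: sup(S) = 18, not attained in S.

18


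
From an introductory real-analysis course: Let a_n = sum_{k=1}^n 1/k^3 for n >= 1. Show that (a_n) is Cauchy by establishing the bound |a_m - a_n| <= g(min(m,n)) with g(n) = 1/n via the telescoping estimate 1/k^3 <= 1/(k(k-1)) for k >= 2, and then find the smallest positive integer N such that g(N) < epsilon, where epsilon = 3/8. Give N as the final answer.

For m > n >= 1: |a_m - a_n| = sum_{k=n+1}^m 1/k^3.
Use 1/k^3 <= 1/(k(k-1)) = 1/(k-1) - 1/k for k >= 2 (which holds since k^3 >= k^2 >= k(k-1) for k >= 2):
sum_{k=n+1}^m 1/k^3 <= sum_{k=n+1}^m (1/(k-1) - 1/k) = 1/n - 1/m <= 1/n.
By symmetry the same bound holds with n,m swapped, so |a_m - a_n| <= 1/min(m,n) = g(min(m,n)). Since g(n) -> 0, (a_n) is Cauchy.
Now solve g(N) < 3/8: 1/N < 3/8 <=> N > 1/(3/8) = 8/3.
The smallest integer strictly greater than 8/3 is N = 3.
Check: g(3) = 1/3 < 3/8; g(2) = 1/2 >= 3/8. So N = 3.

3


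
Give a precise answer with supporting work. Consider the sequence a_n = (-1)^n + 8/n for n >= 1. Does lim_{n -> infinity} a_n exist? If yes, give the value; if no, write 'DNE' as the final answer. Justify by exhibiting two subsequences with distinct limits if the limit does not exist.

Examine the behaviour of a_n along subsequences.
a_{2k} = 1 + 8/(2k) -> 1. a_{2k+1} = -1 + 8/(2k+1) -> -1.
Since these two subsequential limits are 1 and -1, distinct, the full sequence cannot converge (a convergent sequence has all subsequences tending to the same limit). So lim a_n does not exist.

DNE


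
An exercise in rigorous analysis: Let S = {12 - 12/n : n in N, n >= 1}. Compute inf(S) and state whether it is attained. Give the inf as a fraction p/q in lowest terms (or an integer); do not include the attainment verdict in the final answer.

Analysis:
- Values: 0, 6, 8, 9, ... strictly increasing.
- Minimum is 0 (n=1); inf = 0 (attained).
- 12 - 12/n -> 12 from below; sup = 12, not attained.
Conclusion: inf(S) = 0, attained in S.

0


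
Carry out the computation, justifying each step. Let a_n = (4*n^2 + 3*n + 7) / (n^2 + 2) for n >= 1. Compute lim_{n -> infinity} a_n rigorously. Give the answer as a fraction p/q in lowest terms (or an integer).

Divide numerator and denominator by n^2, the highest power:
numerator / n^2 = 4 + 3/n + 7/n^2
denominator / n^2 = 1 + 2/n^2
As n -> infinity, all terms of the form c/n^k (k >= 1) tend to 0.
So numerator / n^2 -> 4 and denominator / n^2 -> 1.
Therefore lim a_n = 4.

4


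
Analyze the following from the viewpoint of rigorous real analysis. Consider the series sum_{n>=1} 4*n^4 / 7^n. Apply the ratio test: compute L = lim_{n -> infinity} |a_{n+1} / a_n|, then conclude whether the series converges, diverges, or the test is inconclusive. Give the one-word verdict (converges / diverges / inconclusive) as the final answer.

Let a_n denote the general term. Form the ratio a_{n+1}/a_n and simplify:
a_{n+1}/a_n = (n + 1)^4/(7*n^4)
Take the limit as n -> infinity: L = 1/7.
Since L = 1/7 < 1, the ratio test implies the series converges.

converges


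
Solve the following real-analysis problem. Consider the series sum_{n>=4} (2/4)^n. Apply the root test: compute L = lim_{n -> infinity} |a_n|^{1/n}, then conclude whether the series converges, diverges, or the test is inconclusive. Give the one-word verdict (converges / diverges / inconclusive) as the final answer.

Let a_n denote the general term. Form |a_n|^(1/n) and simplify:
|a_n|^(1/n) = 1/2
Take the limit as n -> infinity: L = 1/2.
Since L = 1/2 < 1, the root test implies convergence.

converges


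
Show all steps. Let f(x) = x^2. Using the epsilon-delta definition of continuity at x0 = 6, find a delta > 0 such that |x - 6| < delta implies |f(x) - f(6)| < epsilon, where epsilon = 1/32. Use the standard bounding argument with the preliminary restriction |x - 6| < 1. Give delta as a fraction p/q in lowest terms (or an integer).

Factor: |x^2 - (6)^2| = |x - 6| * |x + 6|.
Impose |x - 6| < 1 first. Then |x + 6| = |(x - 6) + 2*(6)| <= |x - 6| + 2*|6| < 1 + 12 = 13.
So |x^2 - (6)^2| < delta * 13.
We need delta * 13 <= 1/32, i.e. delta <= 1/32/13 = 1/416.
Since 1/416 < 1, this is tighter than 1; take delta = 1/416.
So delta = 1/416 works.

1/416


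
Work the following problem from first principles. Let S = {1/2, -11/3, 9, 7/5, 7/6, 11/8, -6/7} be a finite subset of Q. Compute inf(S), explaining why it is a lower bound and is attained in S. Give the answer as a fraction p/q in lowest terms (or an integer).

S is finite, so inf(S) = min(S).
Sorted increasing:
-11/3, -6/7, 1/2, 7/6, 11/8, 7/5, 9
The extremum is -11/3.
For every x in S, x >= -11/3. And -11/3 is in S, so it is attained.
Therefore inf(S) = -11/3.

-11/3


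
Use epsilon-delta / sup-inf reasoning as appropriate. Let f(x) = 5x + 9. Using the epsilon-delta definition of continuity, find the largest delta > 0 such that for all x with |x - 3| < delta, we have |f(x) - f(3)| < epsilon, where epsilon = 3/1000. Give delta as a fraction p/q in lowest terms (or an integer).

We compute f(3) = 5*(3) + 9 = 24.
|f(x) - f(3)| = |5x + 9 - (24)| = |5(x - 3)| = 5|x - 3|.
We need 5|x - 3| < 3/1000, i.e. |x - 3| < 3/1000 / 5 = 3/5000.
So any delta <= 3/5000 works. Conversely, if delta > 3/5000, then x = 3 + 3/5000 satisfies |x - 3| = 3/5000 < delta but |f(x) - f(3)| = 5 * 3/5000 = 3/1000, which is not < 3/1000; so no larger delta works.
Hence the largest such delta is 3/5000.

3/5000


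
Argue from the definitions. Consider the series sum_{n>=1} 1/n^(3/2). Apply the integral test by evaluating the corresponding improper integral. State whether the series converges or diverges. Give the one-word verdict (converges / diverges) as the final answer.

Let f(x) = x^(-3/2). Then f is positive, continuous, and decreasing on [1, infinity), so the integral test applies.
Compute the improper integral int_{1}^infinity f(x) dx:
  antiderivative F(x) = -2/sqrt(x).
  As x -> infinity, F(x) -> 0 (since p = 3/2 > 1).
  So int = F(infinity) - F(1) = 0 - (-2) = 2.
  Finite, so by the integral test, the series converges.

converges


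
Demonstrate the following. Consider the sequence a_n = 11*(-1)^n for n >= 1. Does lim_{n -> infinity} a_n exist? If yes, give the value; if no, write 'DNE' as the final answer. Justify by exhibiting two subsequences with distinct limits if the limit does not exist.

Examine the behaviour of a_n along subsequences.
Even-n subsequence a_{2k} = 11 -> 11. Odd-n subsequence a_{2k+1} = -11 -> -11.
Since these two subsequential limits are 11 and -11, distinct, the full sequence cannot converge (a convergent sequence has all subsequences tending to the same limit). So lim a_n does not exist.

DNE


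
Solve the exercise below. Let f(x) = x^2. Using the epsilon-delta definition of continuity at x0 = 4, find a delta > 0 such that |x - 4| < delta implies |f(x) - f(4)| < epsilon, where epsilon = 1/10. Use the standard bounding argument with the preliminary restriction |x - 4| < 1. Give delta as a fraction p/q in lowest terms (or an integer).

Factor: |x^2 - (4)^2| = |x - 4| * |x + 4|.
Impose |x - 4| < 1 first. Then |x + 4| = |(x - 4) + 2*(4)| <= |x - 4| + 2*|4| < 1 + 8 = 9.
So |x^2 - (4)^2| < delta * 9.
We need delta * 9 <= 1/10, i.e. delta <= 1/10/9 = 1/90.
Since 1/90 < 1, this is tighter than 1; take delta = 1/90.
So delta = 1/90 works.

1/90


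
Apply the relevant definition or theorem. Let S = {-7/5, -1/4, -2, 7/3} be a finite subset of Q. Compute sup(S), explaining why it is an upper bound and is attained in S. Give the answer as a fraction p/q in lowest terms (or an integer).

S is finite, so sup(S) = max(S).
Sorted decreasing:
7/3, -1/4, -7/5, -2
The extremum is 7/3.
For every x in S, x <= 7/3. And 7/3 is in S, so it is attained.
Therefore sup(S) = 7/3.

7/3


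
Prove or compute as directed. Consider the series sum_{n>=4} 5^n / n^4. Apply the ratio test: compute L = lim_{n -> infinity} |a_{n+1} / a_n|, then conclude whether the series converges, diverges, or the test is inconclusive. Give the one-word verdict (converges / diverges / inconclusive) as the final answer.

Let a_n denote the general term. Form the ratio a_{n+1}/a_n and simplify:
a_{n+1}/a_n = 5*n^4/(n + 1)^4
Take the limit as n -> infinity: L = 5.
Since L = 5 > 1 (or L = infinity), the ratio test implies the series diverges.

diverges


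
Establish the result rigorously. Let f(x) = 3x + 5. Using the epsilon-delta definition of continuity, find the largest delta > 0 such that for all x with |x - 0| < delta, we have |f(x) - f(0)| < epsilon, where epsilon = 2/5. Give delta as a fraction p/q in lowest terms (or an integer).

We compute f(0) = 3*(0) + 5 = 5.
|f(x) - f(0)| = |3x + 5 - (5)| = |3(x - 0)| = 3|x - 0|.
We need 3|x - 0| < 2/5, i.e. |x - 0| < 2/5 / 3 = 2/15.
So any delta <= 2/15 works. Conversely, if delta > 2/15, then x = 0 + 2/15 satisfies |x - 0| = 2/15 < delta but |f(x) - f(0)| = 3 * 2/15 = 2/5, which is not < 2/5; so no larger delta works.
Hence the largest such delta is 2/15.

2/15


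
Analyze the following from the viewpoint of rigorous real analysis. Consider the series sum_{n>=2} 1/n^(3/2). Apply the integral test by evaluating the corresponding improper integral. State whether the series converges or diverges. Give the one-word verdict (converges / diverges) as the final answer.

Let f(x) = x^(-3/2). Then f is positive, continuous, and decreasing on [2, infinity), so the integral test applies.
Compute the improper integral int_{2}^infinity f(x) dx:
  antiderivative F(x) = -2/sqrt(x).
  As x -> infinity, F(x) -> 0 (since p = 3/2 > 1).
  So int = F(infinity) - F(2) = 0 - (-sqrt(2)) = sqrt(2).
  Finite, so by the integral test, the series converges.

converges


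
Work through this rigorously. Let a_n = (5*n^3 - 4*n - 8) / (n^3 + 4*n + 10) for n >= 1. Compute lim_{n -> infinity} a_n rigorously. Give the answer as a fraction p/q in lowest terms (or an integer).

Divide numerator and denominator by n^3, the highest power:
numerator / n^3 = 5 - 4/n^2 - 8/n^3
denominator / n^3 = 1 + 4/n^2 + 10/n^3
As n -> infinity, all terms of the form c/n^k (k >= 1) tend to 0.
So numerator / n^3 -> 5 and denominator / n^3 -> 1.
Therefore lim a_n = 5.

5


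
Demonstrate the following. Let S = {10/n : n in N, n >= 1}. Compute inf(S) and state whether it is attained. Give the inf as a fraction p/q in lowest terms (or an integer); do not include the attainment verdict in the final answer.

Analysis:
- Values: 10, 5, 10/3, 5/2, ... strictly decreasing.
- The maximum is 10 (n=1); sup = 10 (attained).
- The set is bounded below by 0; 10/n -> 0 so 0 is the greatest lower bound.
- 0 is not in the set, so inf = 0 is not attained.
Conclusion: inf(S) = 0, not attained in S.

0


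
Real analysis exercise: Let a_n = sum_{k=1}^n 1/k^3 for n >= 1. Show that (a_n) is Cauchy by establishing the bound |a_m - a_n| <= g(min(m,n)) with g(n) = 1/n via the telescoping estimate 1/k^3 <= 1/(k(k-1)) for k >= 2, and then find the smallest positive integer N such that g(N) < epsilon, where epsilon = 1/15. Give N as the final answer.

For m > n >= 1: |a_m - a_n| = sum_{k=n+1}^m 1/k^3.
Use 1/k^3 <= 1/(k(k-1)) = 1/(k-1) - 1/k for k >= 2 (which holds since k^3 >= k^2 >= k(k-1) for k >= 2):
sum_{k=n+1}^m 1/k^3 <= sum_{k=n+1}^m (1/(k-1) - 1/k) = 1/n - 1/m <= 1/n.
By symmetry the same bound holds with n,m swapped, so |a_m - a_n| <= 1/min(m,n) = g(min(m,n)). Since g(n) -> 0, (a_n) is Cauchy.
Now solve g(N) < 1/15: 1/N < 1/15 <=> N > 1/(1/15) = 15.
The smallest integer strictly greater than 15 is N = 16.
Check: g(16) = 1/16 < 1/15; g(15) = 1/15 >= 1/15. So N = 16.

16


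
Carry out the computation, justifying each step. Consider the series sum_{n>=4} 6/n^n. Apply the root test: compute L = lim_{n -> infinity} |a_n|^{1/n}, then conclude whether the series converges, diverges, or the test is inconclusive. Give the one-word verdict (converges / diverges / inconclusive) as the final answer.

Let a_n denote the general term. Form |a_n|^(1/n) and simplify:
|a_n|^(1/n) = 6^(1/n)/n
Take the limit as n -> infinity: L = 0.
Since L = 0 < 1, the root test implies convergence.

converges


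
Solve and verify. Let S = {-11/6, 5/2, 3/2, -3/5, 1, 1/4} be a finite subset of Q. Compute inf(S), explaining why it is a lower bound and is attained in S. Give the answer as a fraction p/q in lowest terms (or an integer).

S is finite, so inf(S) = min(S).
Sorted increasing:
-11/6, -3/5, 1/4, 1, 3/2, 5/2
The extremum is -11/6.
For every x in S, x >= -11/6. And -11/6 is in S, so it is attained.
Therefore inf(S) = -11/6.

-11/6


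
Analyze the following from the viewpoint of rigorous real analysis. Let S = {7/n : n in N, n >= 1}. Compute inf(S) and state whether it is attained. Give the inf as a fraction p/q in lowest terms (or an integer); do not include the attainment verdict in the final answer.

Analysis:
- Values: 7, 7/2, 7/3, 7/4, ... strictly decreasing.
- The maximum is 7 (n=1); sup = 7 (attained).
- The set is bounded below by 0; 7/n -> 0 so 0 is the greatest lower bound.
- 0 is not in the set, so inf = 0 is not attained.
Conclusion: inf(S) = 0, not attained in S.

0


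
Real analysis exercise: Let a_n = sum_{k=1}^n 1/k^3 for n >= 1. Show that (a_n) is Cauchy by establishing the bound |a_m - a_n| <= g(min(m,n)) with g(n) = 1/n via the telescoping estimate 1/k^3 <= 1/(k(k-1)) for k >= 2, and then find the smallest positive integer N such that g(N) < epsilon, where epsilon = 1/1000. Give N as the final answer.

For m > n >= 1: |a_m - a_n| = sum_{k=n+1}^m 1/k^3.
Use 1/k^3 <= 1/(k(k-1)) = 1/(k-1) - 1/k for k >= 2 (which holds since k^3 >= k^2 >= k(k-1) for k >= 2):
sum_{k=n+1}^m 1/k^3 <= sum_{k=n+1}^m (1/(k-1) - 1/k) = 1/n - 1/m <= 1/n.
By symmetry the same bound holds with n,m swapped, so |a_m - a_n| <= 1/min(m,n) = g(min(m,n)). Since g(n) -> 0, (a_n) is Cauchy.
Now solve g(N) < 1/1000: 1/N < 1/1000 <=> N > 1/(1/1000) = 1000.
The smallest integer strictly greater than 1000 is N = 1001.
Check: g(1001) = 1/1001 < 1/1000; g(1000) = 1/1000 >= 1/1000. So N = 1001.

1001


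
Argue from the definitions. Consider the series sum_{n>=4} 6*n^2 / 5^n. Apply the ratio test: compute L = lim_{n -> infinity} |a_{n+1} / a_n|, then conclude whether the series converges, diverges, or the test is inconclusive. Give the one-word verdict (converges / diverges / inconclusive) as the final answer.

Let a_n denote the general term. Form the ratio a_{n+1}/a_n and simplify:
a_{n+1}/a_n = (n + 1)^2/(5*n^2)
Take the limit as n -> infinity: L = 1/5.
Since L = 1/5 < 1, the ratio test implies the series converges.

converges


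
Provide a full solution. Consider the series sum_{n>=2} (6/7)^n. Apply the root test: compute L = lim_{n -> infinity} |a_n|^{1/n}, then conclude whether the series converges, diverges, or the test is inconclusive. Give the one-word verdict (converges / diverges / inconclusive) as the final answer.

Let a_n denote the general term. Form |a_n|^(1/n) and simplify:
|a_n|^(1/n) = 6/7
Take the limit as n -> infinity: L = 6/7.
Since L = 6/7 < 1, the root test implies convergence.

converges


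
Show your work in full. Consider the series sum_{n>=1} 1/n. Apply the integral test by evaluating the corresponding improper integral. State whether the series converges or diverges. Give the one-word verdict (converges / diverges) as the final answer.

Let f(x) = 1/x. Then f is positive, continuous, and decreasing on [1, infinity), so the integral test applies.
Compute the improper integral int_{1}^infinity f(x) dx:
  antiderivative F(x) = log(x).
  As x -> infinity, log(x) -> infinity.
  So int = infinity - log(1) = infinity. By the integral test, the series diverges.

diverges


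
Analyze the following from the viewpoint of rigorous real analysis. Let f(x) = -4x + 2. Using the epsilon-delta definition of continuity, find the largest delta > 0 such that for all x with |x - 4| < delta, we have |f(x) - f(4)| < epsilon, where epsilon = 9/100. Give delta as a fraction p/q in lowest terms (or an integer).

We compute f(4) = -4*(4) + 2 = -14.
|f(x) - f(4)| = |-4x + 2 - (-14)| = |-4(x - 4)| = 4|x - 4|.
We need 4|x - 4| < 9/100, i.e. |x - 4| < 9/100 / 4 = 9/400.
So any delta <= 9/400 works. Conversely, if delta > 9/400, then x = 4 + 9/400 satisfies |x - 4| = 9/400 < delta but |f(x) - f(4)| = 4 * 9/400 = 9/100, which is not < 9/100; so no larger delta works.
Hence the largest such delta is 9/400.

9/400


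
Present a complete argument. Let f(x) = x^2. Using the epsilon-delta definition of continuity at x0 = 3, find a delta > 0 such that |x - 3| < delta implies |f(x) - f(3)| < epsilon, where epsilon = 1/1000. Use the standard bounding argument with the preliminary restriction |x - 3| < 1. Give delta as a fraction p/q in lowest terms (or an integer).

Factor: |x^2 - (3)^2| = |x - 3| * |x + 3|.
Impose |x - 3| < 1 first. Then |x + 3| = |(x - 3) + 2*(3)| <= |x - 3| + 2*|3| < 1 + 6 = 7.
So |x^2 - (3)^2| < delta * 7.
We need delta * 7 <= 1/1000, i.e. delta <= 1/1000/7 = 1/7000.
Since 1/7000 < 1, this is tighter than 1; take delta = 1/7000.
So delta = 1/7000 works.

1/7000


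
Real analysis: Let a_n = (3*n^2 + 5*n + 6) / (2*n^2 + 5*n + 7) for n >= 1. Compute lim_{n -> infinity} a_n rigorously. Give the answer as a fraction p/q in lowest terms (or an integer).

Divide numerator and denominator by n^2, the highest power:
numerator / n^2 = 3 + 5/n + 6/n^2
denominator / n^2 = 2 + 5/n + 7/n^2
As n -> infinity, all terms of the form c/n^k (k >= 1) tend to 0.
So numerator / n^2 -> 3 and denominator / n^2 -> 2.
Therefore lim a_n = 3/2.

3/2


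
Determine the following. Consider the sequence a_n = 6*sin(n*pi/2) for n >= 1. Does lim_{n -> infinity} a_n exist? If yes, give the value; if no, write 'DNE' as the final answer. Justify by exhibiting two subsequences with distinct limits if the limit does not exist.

Examine the behaviour of a_n along subsequences.
a_{4k+1} = 6*sin(pi/2 + 2k*pi) = 6 -> 6. a_{4k+3} = 6*sin(3pi/2 + 2k*pi) = -6 -> -6.
Since these two subsequential limits are 6 and -6, distinct, the full sequence cannot converge (a convergent sequence has all subsequences tending to the same limit). So lim a_n does not exist.

DNE


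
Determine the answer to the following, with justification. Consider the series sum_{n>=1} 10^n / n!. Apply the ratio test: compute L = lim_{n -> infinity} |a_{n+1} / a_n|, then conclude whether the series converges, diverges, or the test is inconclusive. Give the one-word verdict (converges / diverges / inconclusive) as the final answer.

Let a_n denote the general term. Form the ratio a_{n+1}/a_n and simplify:
a_{n+1}/a_n = 10/(n + 1)
Take the limit as n -> infinity: L = 0.
Since L = 0 < 1, the ratio test implies the series converges.

converges


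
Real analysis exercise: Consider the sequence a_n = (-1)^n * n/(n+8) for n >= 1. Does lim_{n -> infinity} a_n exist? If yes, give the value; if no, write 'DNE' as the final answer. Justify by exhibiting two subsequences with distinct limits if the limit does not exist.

Examine the behaviour of a_n along subsequences.
a_{2k} = 2k/(2k+8) -> 1. a_{2k+1} = -(2k+1)/(2k+9) -> -1.
Since these two subsequential limits are 1 and -1, distinct, the full sequence cannot converge (a convergent sequence has all subsequences tending to the same limit). So lim a_n does not exist.

DNE
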